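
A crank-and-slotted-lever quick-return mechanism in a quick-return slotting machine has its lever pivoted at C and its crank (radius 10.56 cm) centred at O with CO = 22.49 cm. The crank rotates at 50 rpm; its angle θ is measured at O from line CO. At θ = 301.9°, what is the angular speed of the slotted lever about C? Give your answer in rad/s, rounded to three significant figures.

1.43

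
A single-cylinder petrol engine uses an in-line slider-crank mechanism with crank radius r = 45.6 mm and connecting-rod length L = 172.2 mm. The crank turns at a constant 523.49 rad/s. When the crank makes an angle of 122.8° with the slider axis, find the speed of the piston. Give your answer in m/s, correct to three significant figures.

17.1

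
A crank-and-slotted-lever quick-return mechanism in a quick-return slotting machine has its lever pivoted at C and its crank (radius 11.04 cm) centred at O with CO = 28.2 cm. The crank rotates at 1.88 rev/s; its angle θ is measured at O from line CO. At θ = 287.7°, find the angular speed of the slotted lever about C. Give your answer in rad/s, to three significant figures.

ω = 11.81 rad/s (from 1.88 rev/s).
Crank pin A relative to C: A = (d + r cosθ, r sinθ); lever angle φ = atan2(r sinθ, d + r cosθ).
Differentiating tanφ: φ̇ = rω(d cosθ + r)/(d² + r² + 2dr cosθ).
d² + r² + 2dr cosθ = |CA|² = 0.110643 m²;  d cosθ + r = +0.19614 m.
|ω_lever| = |0.1104·11.81·+0.19614| / 0.110643 = 2.3118 rad/s.

2.31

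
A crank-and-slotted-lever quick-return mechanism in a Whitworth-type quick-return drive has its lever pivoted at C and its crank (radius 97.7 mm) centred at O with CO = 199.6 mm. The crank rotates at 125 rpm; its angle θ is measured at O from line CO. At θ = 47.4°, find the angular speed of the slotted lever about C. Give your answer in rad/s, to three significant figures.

3.93

ω = 13.09 rad/s (from 125 rpm).
Crank pin A relative to C: A = (d + r cosθ, r sinθ); lever angle φ = atan2(r sinθ, d + r cosθ).
Differentiating tanφ: φ̇ = rω(d cosθ + r)/(d² + r² + 2dr cosθ).
d² + r² + 2dr cosθ = |CA|² = 0.0757849 m²;  d cosθ + r = +0.2328 m.
|ω_lever| = |0.0977·13.09·+0.2328| / 0.0757849 = 3.9286 rad/s.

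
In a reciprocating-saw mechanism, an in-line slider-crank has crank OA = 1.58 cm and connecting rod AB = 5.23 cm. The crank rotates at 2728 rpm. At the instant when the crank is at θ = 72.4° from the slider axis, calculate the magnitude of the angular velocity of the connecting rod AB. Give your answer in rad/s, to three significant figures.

ω = 285.7 rad/s (converted from 2728 rpm).
The rod makes angle φ with the slider axis where L sinφ = r sinθ; differentiating, L cosφ·φ̇ = r ω cosθ.
L cosφ = √(L² − r² sin²θ) = 0.050085 m.
|ω_rod| = r ω |cosθ| / √(L² − r² sin²θ) = 0.0158·285.7·0.30237/0.050085 = 27.25 rad/s.

27.2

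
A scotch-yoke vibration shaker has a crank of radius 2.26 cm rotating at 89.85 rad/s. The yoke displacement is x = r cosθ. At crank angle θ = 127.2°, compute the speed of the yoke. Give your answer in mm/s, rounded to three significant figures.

ω = 89.85 rad/s
x = r cosθ ⇒ ẋ = −rω sinθ.
|v| = rω|sinθ| = 0.0226·89.85·|sin 127.2°| = 1.6174 m/s = 1617.4 mm/s.

1620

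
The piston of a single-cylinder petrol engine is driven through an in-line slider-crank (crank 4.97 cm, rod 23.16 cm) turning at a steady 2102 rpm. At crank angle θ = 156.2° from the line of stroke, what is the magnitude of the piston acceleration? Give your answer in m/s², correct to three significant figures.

1850

ω = 2π·2102/60 = 220.1 rad/s
x(θ) = r cosθ + √(L² − r² sin²θ); with ω constant, a = ω²·d²x/dθ².
d²x/dθ² = −r cosθ − r²(cos2θ)/√u − r⁴ sin²2θ/(4u^{3/2}),  u = L² − r² sin²θ = 0.0532363 m².
Substituting r = 0.0497 m, L = 0.2316 m, θ = 156.2°: d²x/dθ² = +0.038187 m.
a = ω²·d²x/dθ² = (220.1)²·(+0.038187) = +1850.3 m/s²;  |a| = 1850.3 m/s².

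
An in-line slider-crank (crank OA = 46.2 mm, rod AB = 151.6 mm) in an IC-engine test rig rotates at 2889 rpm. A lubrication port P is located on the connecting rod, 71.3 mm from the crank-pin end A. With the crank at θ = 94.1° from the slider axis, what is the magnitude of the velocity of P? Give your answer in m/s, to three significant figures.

13.8

ω = 302.5 rad/s.  Crank-pin speed |V_A| = rω = 13.977 m/s, perpendicular to OA.
Rod angle: sinφ = −(r/L) sinθ ⇒ φ = -17.696°; ω_rod = −rω cosθ/√(L²−r²sin²θ) = +6.9193 rad/s.
V_P = V_A + ω_rod × AP, with AP = 0.0713 m along the rod.
Components: V_Px = −rω sinθ − a·ω_rod·sinφ = -13.791 m/s;  V_Py = rω cosθ + a·ω_rod·cosφ = -0.52933 m/s.
|V_P| = √(V_Px² + V_Py²) = 13.802 m/s.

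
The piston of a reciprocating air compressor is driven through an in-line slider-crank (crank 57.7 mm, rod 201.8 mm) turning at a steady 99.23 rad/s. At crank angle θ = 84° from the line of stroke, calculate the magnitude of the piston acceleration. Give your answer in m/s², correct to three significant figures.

106

ω = 99.23 rad/s
x(θ) = r cosθ + √(L² − r² sin²θ); with ω constant, a = ω²·d²x/dθ².
d²x/dθ² = −r cosθ − r²(cos2θ)/√u − r⁴ sin²2θ/(4u^{3/2}),  u = L² − r² sin²θ = 0.0374303 m².
Substituting r = 0.0577 m, L = 0.2018 m, θ = 84°: d²x/dθ² = +0.010784 m.
a = ω²·d²x/dθ² = (99.23)²·(+0.010784) = +106.19 m/s²;  |a| = 106.19 m/s².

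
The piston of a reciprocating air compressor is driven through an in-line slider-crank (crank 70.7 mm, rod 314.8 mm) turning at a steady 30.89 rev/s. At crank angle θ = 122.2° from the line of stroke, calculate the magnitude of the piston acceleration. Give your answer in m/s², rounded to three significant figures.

1680

ω = 2π·30.9 = 194.1 rad/s
x(θ) = r cosθ + √(L² − r² sin²θ); with ω constant, a = ω²·d²x/dθ².
d²x/dθ² = −r cosθ − r²(cos2θ)/√u − r⁴ sin²2θ/(4u^{3/2}),  u = L² − r² sin²θ = 0.0955199 m².
Substituting r = 0.0707 m, L = 0.3148 m, θ = 122.2°: d²x/dθ² = +0.04449 m.
a = ω²·d²x/dθ² = (194.1)²·(+0.04449) = +1676 m/s²;  |a| = 1676 m/s².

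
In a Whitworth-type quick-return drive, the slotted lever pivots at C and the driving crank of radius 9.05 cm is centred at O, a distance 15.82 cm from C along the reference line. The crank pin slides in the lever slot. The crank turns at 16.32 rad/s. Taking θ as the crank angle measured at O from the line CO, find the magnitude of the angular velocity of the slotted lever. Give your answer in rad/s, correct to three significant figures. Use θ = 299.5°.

5.26

ω = 16.32 rad/s
Crank pin A relative to C: A = (d + r cosθ, r sinθ); lever angle φ = atan2(r sinθ, d + r cosθ).
Differentiating tanφ: φ̇ = rω(d cosθ + r)/(d² + r² + 2dr cosθ).
d² + r² + 2dr cosθ = |CA|² = 0.0473176 m²;  d cosθ + r = +0.1684 m.
|ω_lever| = |0.0905·16.32·+0.1684| / 0.0473176 = 5.2564 rad/s.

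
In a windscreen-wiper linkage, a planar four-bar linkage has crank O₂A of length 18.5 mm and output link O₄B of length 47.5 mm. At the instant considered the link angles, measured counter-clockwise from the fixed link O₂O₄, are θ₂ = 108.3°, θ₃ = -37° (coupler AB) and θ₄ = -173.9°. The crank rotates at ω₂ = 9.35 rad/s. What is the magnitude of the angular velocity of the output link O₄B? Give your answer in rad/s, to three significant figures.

ω₂ = 9.35 rad/s
Differentiating the loop-closure r₂e^{iθ₂}+r₃e^{iθ₃}=r₁+r₄e^{iθ₄} gives r₂ω₂e^{iθ₂}+r₃ω₃e^{iθ₃}=r₄ω₄e^{iθ₄}.
Eliminating the other unknown: ω₄ = r₂ω₂ sin(θ₂−θ₃) / [r₄ sin(θ₄−θ₃)].
Numerator sine = +0.56928; denominator sine = -0.68327.
Result = 0.0185·9.35·(+0.56928) / (0.0475·(-0.68327)) = -3.034 rad/s; magnitude 3.034 rad/s.

3.03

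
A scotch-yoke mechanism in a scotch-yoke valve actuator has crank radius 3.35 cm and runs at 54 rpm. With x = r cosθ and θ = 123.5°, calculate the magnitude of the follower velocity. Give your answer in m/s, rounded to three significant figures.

ω = 5.655 rad/s (from 54 rpm).
x = r cosθ ⇒ ẋ = −rω sinθ.
|v| = rω|sinθ| = 0.0335·5.655·|sin 123.5°| = 0.15797 m/s.

0.158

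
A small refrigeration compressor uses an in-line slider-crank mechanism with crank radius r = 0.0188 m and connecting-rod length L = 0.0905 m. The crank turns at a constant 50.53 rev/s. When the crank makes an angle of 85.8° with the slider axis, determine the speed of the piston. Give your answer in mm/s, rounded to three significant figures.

6050

ω = 2π·50.5 = 317.5 rad/s
For an in-line slider-crank, x = r cosθ + √(L² − r² sin²θ), so v = −rω sinθ·[1 + r cosθ/√(L² − r² sin²θ)].
With r = 0.0188 m, L = 0.0905 m, θ = 85.8°: √(L² − r² sin²θ) = 0.088536 m.
v = −0.0188·317.5·0.99731·[1 + 0.0188·0.07324/0.088536] = -6.0453 m/s.
|v| = 6.0453 m/s = 6045.3 mm/s.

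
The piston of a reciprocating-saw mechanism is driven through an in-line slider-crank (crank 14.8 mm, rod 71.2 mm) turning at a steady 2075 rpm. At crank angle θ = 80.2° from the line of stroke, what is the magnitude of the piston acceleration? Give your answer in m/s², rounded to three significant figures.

ω = 2π·2075/60 = 217.3 rad/s
x(θ) = r cosθ + √(L² − r² sin²θ); with ω constant, a = ω²·d²x/dθ².
d²x/dθ² = −r cosθ − r²(cos2θ)/√u − r⁴ sin²2θ/(4u^{3/2}),  u = L² − r² sin²θ = 0.00485675 m².
Substituting r = 0.0148 m, L = 0.0712 m, θ = 80.2°: d²x/dθ² = +0.00043784 m.
a = ω²·d²x/dθ² = (217.3)²·(+0.00043784) = +20.673 m/s²;  |a| = 20.673 m/s².

20.7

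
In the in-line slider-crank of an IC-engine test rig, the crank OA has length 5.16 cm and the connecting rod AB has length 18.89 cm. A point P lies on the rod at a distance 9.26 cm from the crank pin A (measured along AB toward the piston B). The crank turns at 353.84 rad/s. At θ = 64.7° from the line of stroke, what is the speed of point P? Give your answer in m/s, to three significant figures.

17.9

ω = 353.8 rad/s.  Crank-pin speed |V_A| = rω = 18.258 m/s, perpendicular to OA.
Rod angle: sinφ = −(r/L) sinθ ⇒ φ = -14.298°; ω_rod = −rω cosθ/√(L²−r²sin²θ) = -42.627 rad/s.
V_P = V_A + ω_rod × AP, with AP = 0.0926 m along the rod.
Components: V_Px = −rω sinθ − a·ω_rod·sinφ = -17.482 m/s;  V_Py = rω cosθ + a·ω_rod·cosφ = +3.9778 m/s.
|V_P| = √(V_Px² + V_Py²) = 17.929 m/s.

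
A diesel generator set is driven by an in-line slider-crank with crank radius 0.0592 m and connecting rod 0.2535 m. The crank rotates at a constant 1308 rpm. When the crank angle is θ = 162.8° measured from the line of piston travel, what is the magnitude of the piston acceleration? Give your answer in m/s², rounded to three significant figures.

845

ω = 2π·1308/60 = 137 rad/s
x(θ) = r cosθ + √(L² − r² sin²θ); with ω constant, a = ω²·d²x/dθ².
d²x/dθ² = −r cosθ − r²(cos2θ)/√u − r⁴ sin²2θ/(4u^{3/2}),  u = L² − r² sin²θ = 0.0639558 m².
Substituting r = 0.0592 m, L = 0.2535 m, θ = 162.8°: d²x/dθ² = +0.045057 m.
a = ω²·d²x/dθ² = (137)²·(+0.045057) = +845.35 m/s²;  |a| = 845.35 m/s².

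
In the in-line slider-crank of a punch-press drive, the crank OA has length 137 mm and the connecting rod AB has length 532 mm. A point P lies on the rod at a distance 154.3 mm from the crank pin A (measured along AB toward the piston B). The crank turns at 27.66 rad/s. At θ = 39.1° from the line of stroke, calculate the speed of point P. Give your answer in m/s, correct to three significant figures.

ω = 27.66 rad/s.  Crank-pin speed |V_A| = rω = 3.7894 m/s, perpendicular to OA.
Rod angle: sinφ = −(r/L) sinθ ⇒ φ = -9.347°; ω_rod = −rω cosθ/√(L²−r²sin²θ) = -5.6021 rad/s.
V_P = V_A + ω_rod × AP, with AP = 0.1543 m along the rod.
Components: V_Px = −rω sinθ − a·ω_rod·sinφ = -2.5303 m/s;  V_Py = rω cosθ + a·ω_rod·cosφ = +2.0878 m/s.
|V_P| = √(V_Px² + V_Py²) = 3.2805 m/s.

3.28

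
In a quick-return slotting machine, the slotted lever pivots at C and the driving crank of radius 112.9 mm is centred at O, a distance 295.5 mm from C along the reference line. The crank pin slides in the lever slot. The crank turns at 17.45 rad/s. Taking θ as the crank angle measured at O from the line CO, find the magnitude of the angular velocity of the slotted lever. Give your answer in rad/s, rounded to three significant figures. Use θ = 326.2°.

ω = 17.45 rad/s
Crank pin A relative to C: A = (d + r cosθ, r sinθ); lever angle φ = atan2(r sinθ, d + r cosθ).
Differentiating tanφ: φ̇ = rω(d cosθ + r)/(d² + r² + 2dr cosθ).
d² + r² + 2dr cosθ = |CA|² = 0.155513 m²;  d cosθ + r = +0.35846 m.
|ω_lever| = |0.1129·17.45·+0.35846| / 0.155513 = 4.5411 rad/s.

4.54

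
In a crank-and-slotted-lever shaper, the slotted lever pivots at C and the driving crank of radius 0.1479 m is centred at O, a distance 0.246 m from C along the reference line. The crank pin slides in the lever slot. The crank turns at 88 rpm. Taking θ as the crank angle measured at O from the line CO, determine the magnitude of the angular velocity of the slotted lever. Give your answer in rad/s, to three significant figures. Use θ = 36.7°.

ω = 9.215 rad/s (from 88 rpm).
Crank pin A relative to C: A = (d + r cosθ, r sinθ); lever angle φ = atan2(r sinθ, d + r cosθ).
Differentiating tanφ: φ̇ = rω(d cosθ + r)/(d² + r² + 2dr cosθ).
d² + r² + 2dr cosθ = |CA|² = 0.140733 m²;  d cosθ + r = +0.34514 m.
|ω_lever| = |0.1479·9.215·+0.34514| / 0.140733 = 3.3425 rad/s.

3.34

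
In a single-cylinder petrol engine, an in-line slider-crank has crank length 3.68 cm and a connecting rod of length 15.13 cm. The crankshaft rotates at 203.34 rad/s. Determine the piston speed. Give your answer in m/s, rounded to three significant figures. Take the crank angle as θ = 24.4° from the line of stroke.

3.78

ω = 203.3 rad/s
For an in-line slider-crank, x = r cosθ + √(L² − r² sin²θ), so v = −rω sinθ·[1 + r cosθ/√(L² − r² sin²θ)].
With r = 0.0368 m, L = 0.1513 m, θ = 24.4°: √(L² − r² sin²θ) = 0.15053 m.
v = −0.0368·203.3·0.41310·[1 + 0.0368·0.91068/0.15053] = -3.7794 m/s.
|v| = 3.7794 m/s.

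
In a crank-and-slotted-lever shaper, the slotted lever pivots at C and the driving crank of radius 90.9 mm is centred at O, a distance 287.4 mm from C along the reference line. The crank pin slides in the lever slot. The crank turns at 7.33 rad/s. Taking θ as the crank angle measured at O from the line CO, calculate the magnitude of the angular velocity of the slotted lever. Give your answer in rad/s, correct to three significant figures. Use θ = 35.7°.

1.62

ω = 7.33 rad/s
Crank pin A relative to C: A = (d + r cosθ, r sinθ); lever angle φ = atan2(r sinθ, d + r cosθ).
Differentiating tanφ: φ̇ = rω(d cosθ + r)/(d² + r² + 2dr cosθ).
d² + r² + 2dr cosθ = |CA|² = 0.133292 m²;  d cosθ + r = +0.32429 m.
|ω_lever| = |0.0909·7.33·+0.32429| / 0.133292 = 1.6211 rad/s.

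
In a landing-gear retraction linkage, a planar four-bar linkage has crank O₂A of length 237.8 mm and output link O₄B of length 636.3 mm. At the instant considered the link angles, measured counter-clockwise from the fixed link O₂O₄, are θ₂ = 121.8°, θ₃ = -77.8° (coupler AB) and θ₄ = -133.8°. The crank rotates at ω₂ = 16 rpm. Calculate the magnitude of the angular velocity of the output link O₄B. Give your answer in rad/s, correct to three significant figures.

ω₂ = 1.676 rad/s (from 16 rpm).
Differentiating the loop-closure r₂e^{iθ₂}+r₃e^{iθ₃}=r₁+r₄e^{iθ₄} gives r₂ω₂e^{iθ₂}+r₃ω₃e^{iθ₃}=r₄ω₄e^{iθ₄}.
Eliminating the other unknown: ω₄ = r₂ω₂ sin(θ₂−θ₃) / [r₄ sin(θ₄−θ₃)].
Numerator sine = -0.33545; denominator sine = -0.82904.
Result = 0.2378·1.676·(-0.33545) / (0.6363·(-0.82904)) = +0.25337 rad/s; magnitude 0.25337 rad/s.

0.253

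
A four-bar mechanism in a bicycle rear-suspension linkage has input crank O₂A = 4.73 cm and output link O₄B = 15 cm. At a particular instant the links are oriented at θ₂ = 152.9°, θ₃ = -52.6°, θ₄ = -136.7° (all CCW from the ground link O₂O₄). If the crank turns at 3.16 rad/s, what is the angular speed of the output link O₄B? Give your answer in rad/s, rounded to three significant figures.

ω₂ = 3.16 rad/s
Differentiating the loop-closure r₂e^{iθ₂}+r₃e^{iθ₃}=r₁+r₄e^{iθ₄} gives r₂ω₂e^{iθ₂}+r₃ω₃e^{iθ₃}=r₄ω₄e^{iθ₄}.
Eliminating the other unknown: ω₄ = r₂ω₂ sin(θ₂−θ₃) / [r₄ sin(θ₄−θ₃)].
Numerator sine = -0.43051; denominator sine = -0.99470.
Result = 0.0473·3.16·(-0.43051) / (0.15·(-0.99470)) = +0.43127 rad/s; magnitude 0.43127 rad/s.

0.431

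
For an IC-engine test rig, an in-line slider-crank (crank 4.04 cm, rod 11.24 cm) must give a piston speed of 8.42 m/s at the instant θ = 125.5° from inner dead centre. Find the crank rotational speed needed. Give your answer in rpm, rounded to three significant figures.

3130

For an in-line slider-crank, |v_piston| = rω|sinθ|·[1 + r cosθ/√(L² − r² sin²θ)].
With r = 0.0404 m, L = 0.1124 m, θ = 125.5°: the bracketed kinematic factor |dx/dθ| = 0.025711 m.
ω = v/|dx/dθ| = 8.42/0.025711 = 327.49 rad/s.
N = 60ω/(2π) = 3127.3 rpm.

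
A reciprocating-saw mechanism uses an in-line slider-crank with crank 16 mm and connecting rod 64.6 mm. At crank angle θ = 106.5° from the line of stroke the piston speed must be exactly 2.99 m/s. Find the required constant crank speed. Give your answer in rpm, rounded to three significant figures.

For an in-line slider-crank, |v_piston| = rω|sinθ|·[1 + r cosθ/√(L² − r² sin²θ)].
With r = 0.016 m, L = 0.0646 m, θ = 106.5°: the bracketed kinematic factor |dx/dθ| = 0.01423 m.
ω = v/|dx/dθ| = 2.99/0.01423 = 210.12 rad/s.
N = 60ω/(2π) = 2006.5 rpm.

2010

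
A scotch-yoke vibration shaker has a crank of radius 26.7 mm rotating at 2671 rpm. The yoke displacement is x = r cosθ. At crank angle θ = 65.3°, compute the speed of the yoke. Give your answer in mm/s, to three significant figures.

6780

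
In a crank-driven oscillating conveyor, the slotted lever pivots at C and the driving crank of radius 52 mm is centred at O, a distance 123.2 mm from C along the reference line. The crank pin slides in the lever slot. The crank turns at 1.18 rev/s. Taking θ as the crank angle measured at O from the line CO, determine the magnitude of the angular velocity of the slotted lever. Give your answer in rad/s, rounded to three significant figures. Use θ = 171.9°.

5.19

ω = 7.414 rad/s (from 1.18 rev/s).
Crank pin A relative to C: A = (d + r cosθ, r sinθ); lever angle φ = atan2(r sinθ, d + r cosθ).
Differentiating tanφ: φ̇ = rω(d cosθ + r)/(d² + r² + 2dr cosθ).
d² + r² + 2dr cosθ = |CA|² = 0.00519726 m²;  d cosθ + r = -0.069971 m.
|ω_lever| = |0.052·7.414·-0.069971| / 0.00519726 = 5.1905 rad/s.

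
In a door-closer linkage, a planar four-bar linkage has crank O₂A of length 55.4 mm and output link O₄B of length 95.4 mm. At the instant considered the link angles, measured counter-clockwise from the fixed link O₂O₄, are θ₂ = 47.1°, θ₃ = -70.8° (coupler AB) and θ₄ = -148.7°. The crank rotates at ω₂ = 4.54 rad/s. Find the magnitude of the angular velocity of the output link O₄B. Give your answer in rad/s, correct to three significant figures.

2.38

ω₂ = 4.54 rad/s
Differentiating the loop-closure r₂e^{iθ₂}+r₃e^{iθ₃}=r₁+r₄e^{iθ₄} gives r₂ω₂e^{iθ₂}+r₃ω₃e^{iθ₃}=r₄ω₄e^{iθ₄}.
Eliminating the other unknown: ω₄ = r₂ω₂ sin(θ₂−θ₃) / [r₄ sin(θ₄−θ₃)].
Numerator sine = +0.88377; denominator sine = -0.97778.
Result = 0.0554·4.54·(+0.88377) / (0.0954·(-0.97778)) = -2.3829 rad/s; magnitude 2.3829 rad/s.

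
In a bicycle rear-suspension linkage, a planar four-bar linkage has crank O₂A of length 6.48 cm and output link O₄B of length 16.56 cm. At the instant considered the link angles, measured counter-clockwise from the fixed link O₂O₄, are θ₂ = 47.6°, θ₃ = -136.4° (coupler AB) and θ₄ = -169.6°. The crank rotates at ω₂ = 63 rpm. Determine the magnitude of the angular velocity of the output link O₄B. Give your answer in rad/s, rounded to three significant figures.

ω₂ = 6.597 rad/s (from 63 rpm).
Differentiating the loop-closure r₂e^{iθ₂}+r₃e^{iθ₃}=r₁+r₄e^{iθ₄} gives r₂ω₂e^{iθ₂}+r₃ω₃e^{iθ₃}=r₄ω₄e^{iθ₄}.
Eliminating the other unknown: ω₄ = r₂ω₂ sin(θ₂−θ₃) / [r₄ sin(θ₄−θ₃)].
Numerator sine = -0.06976; denominator sine = -0.54756.
Result = 0.0648·6.597·(-0.06976) / (0.1656·(-0.54756)) = +0.32888 rad/s; magnitude 0.32888 rad/s.

0.329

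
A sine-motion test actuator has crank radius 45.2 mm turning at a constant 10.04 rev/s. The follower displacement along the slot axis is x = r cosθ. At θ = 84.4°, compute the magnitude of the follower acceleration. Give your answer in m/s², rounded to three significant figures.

17.6

ω = 63.08 rad/s (from 10.04 rev/s).
x = r cosθ ⇒ ẍ = −rω² cosθ (ω constant).
|a| = rω²|cosθ| = 0.0452·(63.08)²·|cos 84.4°| = 17.553 m/s².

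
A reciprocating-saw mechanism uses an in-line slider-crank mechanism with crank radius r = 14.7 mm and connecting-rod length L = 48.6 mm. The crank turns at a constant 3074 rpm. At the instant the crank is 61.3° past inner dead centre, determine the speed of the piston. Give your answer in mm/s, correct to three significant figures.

ω = 2π·3074/60 = 321.9 rad/s
For an in-line slider-crank, x = r cosθ + √(L² − r² sin²θ), so v = −rω sinθ·[1 + r cosθ/√(L² − r² sin²θ)].
With r = 0.0147 m, L = 0.0486 m, θ = 61.3°: √(L² − r² sin²θ) = 0.046858 m.
v = −0.0147·321.9·0.87715·[1 + 0.0147·0.48022/0.046858] = -4.776 m/s.
|v| = 4.776 m/s = 4776 mm/s.

4780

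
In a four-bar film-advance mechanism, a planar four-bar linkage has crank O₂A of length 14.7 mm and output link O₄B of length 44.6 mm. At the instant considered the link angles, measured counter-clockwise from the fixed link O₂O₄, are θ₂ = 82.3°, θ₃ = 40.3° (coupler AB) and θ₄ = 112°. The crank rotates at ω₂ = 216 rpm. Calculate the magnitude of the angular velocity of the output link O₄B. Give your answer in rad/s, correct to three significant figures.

ω₂ = 22.62 rad/s (from 216 rpm).
Differentiating the loop-closure r₂e^{iθ₂}+r₃e^{iθ₃}=r₁+r₄e^{iθ₄} gives r₂ω₂e^{iθ₂}+r₃ω₃e^{iθ₃}=r₄ω₄e^{iθ₄}.
Eliminating the other unknown: ω₄ = r₂ω₂ sin(θ₂−θ₃) / [r₄ sin(θ₄−θ₃)].
Numerator sine = +0.66913; denominator sine = +0.94943.
Result = 0.0147·22.62·(+0.66913) / (0.0446·(+0.94943)) = +5.2543 rad/s; magnitude 5.2543 rad/s.

5.25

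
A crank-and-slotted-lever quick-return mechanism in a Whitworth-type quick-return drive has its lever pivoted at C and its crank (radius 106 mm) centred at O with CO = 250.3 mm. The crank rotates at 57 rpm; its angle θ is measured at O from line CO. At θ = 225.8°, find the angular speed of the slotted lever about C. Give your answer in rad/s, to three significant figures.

1.17

ω = 5.969 rad/s (from 57 rpm).
Crank pin A relative to C: A = (d + r cosθ, r sinθ); lever angle φ = atan2(r sinθ, d + r cosθ).
Differentiating tanφ: φ̇ = rω(d cosθ + r)/(d² + r² + 2dr cosθ).
d² + r² + 2dr cosθ = |CA|² = 0.036892 m²;  d cosθ + r = -0.0685 m.
|ω_lever| = |0.106·5.969·-0.0685| / 0.036892 = 1.1748 rad/s.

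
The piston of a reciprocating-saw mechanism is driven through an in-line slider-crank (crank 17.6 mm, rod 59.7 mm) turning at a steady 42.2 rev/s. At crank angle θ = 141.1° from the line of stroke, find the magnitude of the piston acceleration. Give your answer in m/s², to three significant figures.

ω = 2π·42.2 = 265.2 rad/s
x(θ) = r cosθ + √(L² − r² sin²θ); with ω constant, a = ω²·d²x/dθ².
d²x/dθ² = −r cosθ − r²(cos2θ)/√u − r⁴ sin²2θ/(4u^{3/2}),  u = L² − r² sin²θ = 0.00344194 m².
Substituting r = 0.0176 m, L = 0.0597 m, θ = 141.1°: d²x/dθ² = +0.012468 m.
a = ω²·d²x/dθ² = (265.2)²·(+0.012468) = +876.55 m/s²;  |a| = 876.55 m/s².

877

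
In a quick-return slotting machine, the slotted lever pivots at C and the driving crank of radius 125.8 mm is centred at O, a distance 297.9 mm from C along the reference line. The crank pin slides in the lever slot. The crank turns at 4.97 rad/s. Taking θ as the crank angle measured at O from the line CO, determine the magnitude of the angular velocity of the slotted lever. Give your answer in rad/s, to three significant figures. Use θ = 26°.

1.43

ω = 4.97 rad/s
Crank pin A relative to C: A = (d + r cosθ, r sinθ); lever angle φ = atan2(r sinθ, d + r cosθ).
Differentiating tanφ: φ̇ = rω(d cosθ + r)/(d² + r² + 2dr cosθ).
d² + r² + 2dr cosθ = |CA|² = 0.171936 m²;  d cosθ + r = +0.39355 m.
|ω_lever| = |0.1258·4.97·+0.39355| / 0.171936 = 1.4311 rad/s.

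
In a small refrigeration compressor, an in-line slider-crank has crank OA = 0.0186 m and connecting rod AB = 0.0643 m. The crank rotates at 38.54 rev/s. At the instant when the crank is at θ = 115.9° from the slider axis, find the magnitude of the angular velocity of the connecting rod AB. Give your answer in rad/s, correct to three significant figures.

ω = 242.2 rad/s (converted from 38.54 rev/s).
The rod makes angle φ with the slider axis where L sinφ = r sinθ; differentiating, L cosφ·φ̇ = r ω cosθ.
L cosφ = √(L² − r² sin²θ) = 0.062085 m.
|ω_rod| = r ω |cosθ| / √(L² − r² sin²θ) = 0.0186·242.2·0.43680/0.062085 = 31.689 rad/s.

31.7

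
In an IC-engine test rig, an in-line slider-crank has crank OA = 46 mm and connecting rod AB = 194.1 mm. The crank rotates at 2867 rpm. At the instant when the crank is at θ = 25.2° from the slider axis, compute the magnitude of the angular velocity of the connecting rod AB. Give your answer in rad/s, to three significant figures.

ω = 300.2 rad/s (converted from 2867 rpm).
The rod makes angle φ with the slider axis where L sinφ = r sinθ; differentiating, L cosφ·φ̇ = r ω cosθ.
L cosφ = √(L² − r² sin²θ) = 0.19311 m.
|ω_rod| = r ω |cosθ| / √(L² − r² sin²θ) = 0.046·300.2·0.90483/0.19311 = 64.711 rad/s.

64.7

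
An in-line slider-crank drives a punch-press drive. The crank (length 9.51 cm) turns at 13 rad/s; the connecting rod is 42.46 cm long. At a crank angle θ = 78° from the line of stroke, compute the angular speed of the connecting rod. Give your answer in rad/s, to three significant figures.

ω = 13 rad/s
The rod makes angle φ with the slider axis where L sinφ = r sinθ; differentiating, L cosφ·φ̇ = r ω cosθ.
L cosφ = √(L² − r² sin²θ) = 0.41429 m.
|ω_rod| = r ω |cosθ| / √(L² − r² sin²θ) = 0.0951·13·0.20791/0.41429 = 0.62045 rad/s.

0.620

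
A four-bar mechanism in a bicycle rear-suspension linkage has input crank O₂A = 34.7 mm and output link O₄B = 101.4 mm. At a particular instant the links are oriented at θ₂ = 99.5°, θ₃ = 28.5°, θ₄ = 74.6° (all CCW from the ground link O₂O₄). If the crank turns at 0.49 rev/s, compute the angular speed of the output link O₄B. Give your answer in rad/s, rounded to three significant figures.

1.38

ω₂ = 3.079 rad/s (from 0.49 rev/s).
Differentiating the loop-closure r₂e^{iθ₂}+r₃e^{iθ₃}=r₁+r₄e^{iθ₄} gives r₂ω₂e^{iθ₂}+r₃ω₃e^{iθ₃}=r₄ω₄e^{iθ₄}.
Eliminating the other unknown: ω₄ = r₂ω₂ sin(θ₂−θ₃) / [r₄ sin(θ₄−θ₃)].
Numerator sine = +0.94552; denominator sine = +0.72055.
Result = 0.0347·3.079·(+0.94552) / (0.1014·(+0.72055)) = +1.3825 rad/s; magnitude 1.3825 rad/s.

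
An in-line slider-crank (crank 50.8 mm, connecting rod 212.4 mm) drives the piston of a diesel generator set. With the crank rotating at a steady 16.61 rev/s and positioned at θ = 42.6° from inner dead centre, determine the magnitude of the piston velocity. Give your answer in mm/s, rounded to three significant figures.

4230

ω = 2π·16.6 = 104.4 rad/s
For an in-line slider-crank, x = r cosθ + √(L² − r² sin²θ), so v = −rω sinθ·[1 + r cosθ/√(L² − r² sin²θ)].
With r = 0.0508 m, L = 0.2124 m, θ = 42.6°: √(L² − r² sin²θ) = 0.2096 m.
v = −0.0508·104.4·0.67688·[1 + 0.0508·0.73610/0.2096] = -4.2288 m/s.
|v| = 4.2288 m/s = 4228.8 mm/s.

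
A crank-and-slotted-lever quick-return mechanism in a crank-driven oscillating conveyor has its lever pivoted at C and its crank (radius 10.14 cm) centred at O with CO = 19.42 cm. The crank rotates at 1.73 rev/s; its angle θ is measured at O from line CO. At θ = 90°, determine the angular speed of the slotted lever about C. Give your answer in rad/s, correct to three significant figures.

2.33

ω = 10.87 rad/s (from 1.73 rev/s).
Crank pin A relative to C: A = (d + r cosθ, r sinθ); lever angle φ = atan2(r sinθ, d + r cosθ).
Differentiating tanφ: φ̇ = rω(d cosθ + r)/(d² + r² + 2dr cosθ).
d² + r² + 2dr cosθ = |CA|² = 0.0479956 m²;  d cosθ + r = +0.1014 m.
|ω_lever| = |0.1014·10.87·+0.1014| / 0.0479956 = 2.3286 rad/s.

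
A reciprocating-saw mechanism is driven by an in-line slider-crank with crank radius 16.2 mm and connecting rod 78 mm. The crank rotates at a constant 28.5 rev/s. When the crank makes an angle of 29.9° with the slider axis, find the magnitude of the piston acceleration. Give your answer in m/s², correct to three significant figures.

506

ω = 2π·28.5 = 179.1 rad/s
x(θ) = r cosθ + √(L² − r² sin²θ); with ω constant, a = ω²·d²x/dθ².
d²x/dθ² = −r cosθ − r²(cos2θ)/√u − r⁴ sin²2θ/(4u^{3/2}),  u = L² − r² sin²θ = 0.00601879 m².
Substituting r = 0.0162 m, L = 0.078 m, θ = 29.9°: d²x/dθ² = -0.015773 m.
a = ω²·d²x/dθ² = (179.1)²·(-0.015773) = -505.78 m/s²;  |a| = 505.78 m/s².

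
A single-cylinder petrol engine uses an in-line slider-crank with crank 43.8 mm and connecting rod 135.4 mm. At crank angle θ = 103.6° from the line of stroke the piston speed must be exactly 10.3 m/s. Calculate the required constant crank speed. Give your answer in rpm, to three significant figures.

2510

For an in-line slider-crank, |v_piston| = rω|sinθ|·[1 + r cosθ/√(L² − r² sin²θ)].
With r = 0.0438 m, L = 0.1354 m, θ = 103.6°: the bracketed kinematic factor |dx/dθ| = 0.039161 m.
ω = v/|dx/dθ| = 10.3/0.039161 = 263.02 rad/s.
N = 60ω/(2π) = 2511.6 rpm.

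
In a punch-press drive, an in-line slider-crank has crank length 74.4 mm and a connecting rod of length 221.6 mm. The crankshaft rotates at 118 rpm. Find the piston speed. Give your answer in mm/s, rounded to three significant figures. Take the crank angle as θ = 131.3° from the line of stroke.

533

ω = 2π·118/60 = 12.36 rad/s
For an in-line slider-crank, x = r cosθ + √(L² − r² sin²θ), so v = −rω sinθ·[1 + r cosθ/√(L² − r² sin²θ)].
With r = 0.0744 m, L = 0.2216 m, θ = 131.3°: √(L² − r² sin²θ) = 0.21444 m.
v = −0.0744·12.36·0.75126·[1 + 0.0744·-0.66000/0.21444] = -0.53252 m/s.
|v| = 0.53252 m/s = 532.52 mm/s.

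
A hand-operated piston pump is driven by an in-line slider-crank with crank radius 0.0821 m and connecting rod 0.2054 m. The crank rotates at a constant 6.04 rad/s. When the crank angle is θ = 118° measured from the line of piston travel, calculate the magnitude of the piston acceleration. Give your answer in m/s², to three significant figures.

ω = 6.04 rad/s
x(θ) = r cosθ + √(L² − r² sin²θ); with ω constant, a = ω²·d²x/dθ².
d²x/dθ² = −r cosθ − r²(cos2θ)/√u − r⁴ sin²2θ/(4u^{3/2}),  u = L² − r² sin²θ = 0.0369344 m².
Substituting r = 0.0821 m, L = 0.2054 m, θ = 118°: d²x/dθ² = +0.057056 m.
a = ω²·d²x/dθ² = (6.04)²·(+0.057056) = +2.0815 m/s²;  |a| = 2.0815 m/s².

2.08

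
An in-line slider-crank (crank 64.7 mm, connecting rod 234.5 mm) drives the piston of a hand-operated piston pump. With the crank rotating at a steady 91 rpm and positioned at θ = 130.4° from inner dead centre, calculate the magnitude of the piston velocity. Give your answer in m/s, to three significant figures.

0.384

ω = 2π·91/60 = 9.529 rad/s
For an in-line slider-crank, x = r cosθ + √(L² − r² sin²θ), so v = −rω sinθ·[1 + r cosθ/√(L² − r² sin²θ)].
With r = 0.0647 m, L = 0.2345 m, θ = 130.4°: √(L² − r² sin²θ) = 0.22927 m.
v = −0.0647·9.529·0.76154·[1 + 0.0647·-0.64812/0.22927] = -0.38365 m/s.
|v| = 0.38365 m/s.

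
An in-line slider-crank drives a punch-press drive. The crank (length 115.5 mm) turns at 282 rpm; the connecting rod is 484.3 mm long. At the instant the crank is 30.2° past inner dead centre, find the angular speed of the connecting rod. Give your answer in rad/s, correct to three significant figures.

6.13

ω = 29.53 rad/s (converted from 282 rpm).
The rod makes angle φ with the slider axis where L sinφ = r sinθ; differentiating, L cosφ·φ̇ = r ω cosθ.
L cosφ = √(L² − r² sin²θ) = 0.4808 m.
|ω_rod| = r ω |cosθ| / √(L² − r² sin²θ) = 0.1155·29.53·0.86427/0.4808 = 6.1312 rad/s.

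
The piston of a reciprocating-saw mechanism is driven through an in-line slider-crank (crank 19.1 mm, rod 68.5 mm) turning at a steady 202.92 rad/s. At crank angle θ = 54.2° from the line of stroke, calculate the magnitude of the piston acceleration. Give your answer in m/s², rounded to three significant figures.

ω = 202.9 rad/s
x(θ) = r cosθ + √(L² − r² sin²θ); with ω constant, a = ω²·d²x/dθ².
d²x/dθ² = −r cosθ − r²(cos2θ)/√u − r⁴ sin²2θ/(4u^{3/2}),  u = L² − r² sin²θ = 0.00445227 m².
Substituting r = 0.0191 m, L = 0.0685 m, θ = 54.2°: d²x/dθ² = -0.0095478 m.
a = ω²·d²x/dθ² = (202.9)²·(-0.0095478) = -393.14 m/s²;  |a| = 393.14 m/s².

393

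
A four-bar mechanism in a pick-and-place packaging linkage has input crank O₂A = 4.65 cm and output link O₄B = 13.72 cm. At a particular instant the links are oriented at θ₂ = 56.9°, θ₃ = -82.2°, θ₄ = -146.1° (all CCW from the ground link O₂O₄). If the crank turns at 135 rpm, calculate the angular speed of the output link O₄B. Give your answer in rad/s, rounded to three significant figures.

3.49

ω₂ = 14.14 rad/s (from 135 rpm).
Differentiating the loop-closure r₂e^{iθ₂}+r₃e^{iθ₃}=r₁+r₄e^{iθ₄} gives r₂ω₂e^{iθ₂}+r₃ω₃e^{iθ₃}=r₄ω₄e^{iθ₄}.
Eliminating the other unknown: ω₄ = r₂ω₂ sin(θ₂−θ₃) / [r₄ sin(θ₄−θ₃)].
Numerator sine = +0.65474; denominator sine = -0.89803.
Result = 0.0465·14.14·(+0.65474) / (0.1372·(-0.89803)) = -3.4933 rad/s; magnitude 3.4933 rad/s.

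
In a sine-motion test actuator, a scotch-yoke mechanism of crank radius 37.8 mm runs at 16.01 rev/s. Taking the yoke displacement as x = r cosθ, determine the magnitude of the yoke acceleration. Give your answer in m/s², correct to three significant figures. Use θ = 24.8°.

ω = 100.6 rad/s (from 16.01 rev/s).
x = r cosθ ⇒ ẍ = −rω² cosθ (ω constant).
|a| = rω²|cosθ| = 0.0378·(100.6)²·|cos 24.8°| = 347.23 m/s².

347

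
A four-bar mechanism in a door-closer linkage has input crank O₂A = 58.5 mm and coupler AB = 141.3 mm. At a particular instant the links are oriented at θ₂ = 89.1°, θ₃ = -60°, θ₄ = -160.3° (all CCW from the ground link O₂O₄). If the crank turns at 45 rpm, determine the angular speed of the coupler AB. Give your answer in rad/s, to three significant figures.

1.86

ω₂ = 4.712 rad/s (from 45 rpm).
Differentiating the loop-closure r₂e^{iθ₂}+r₃e^{iθ₃}=r₁+r₄e^{iθ₄} gives r₂ω₂e^{iθ₂}+r₃ω₃e^{iθ₃}=r₄ω₄e^{iθ₄}.
Eliminating the other unknown: ω₃ = r₂ω₂ sin(θ₄−θ₂) / [r₃ sin(θ₃−θ₄)].
Numerator sine = +0.93606; denominator sine = +0.98389.
Result = 0.0585·4.712·(+0.93606) / (0.1413·(+0.98389)) = +1.8562 rad/s; magnitude 1.8562 rad/s.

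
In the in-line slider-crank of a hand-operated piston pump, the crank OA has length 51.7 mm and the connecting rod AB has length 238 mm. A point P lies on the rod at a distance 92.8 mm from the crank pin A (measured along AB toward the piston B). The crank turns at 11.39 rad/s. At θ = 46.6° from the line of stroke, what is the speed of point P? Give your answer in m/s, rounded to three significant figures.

ω = 11.39 rad/s.  Crank-pin speed |V_A| = rω = 0.58886 m/s, perpendicular to OA.
Rod angle: sinφ = −(r/L) sinθ ⇒ φ = -9.081°; ω_rod = −rω cosθ/√(L²−r²sin²θ) = -1.7216 rad/s.
V_P = V_A + ω_rod × AP, with AP = 0.0928 m along the rod.
Components: V_Px = −rω sinθ − a·ω_rod·sinφ = -0.45307 m/s;  V_Py = rω cosθ + a·ω_rod·cosφ = +0.24684 m/s.
|V_P| = √(V_Px² + V_Py²) = 0.51595 m/s.

0.516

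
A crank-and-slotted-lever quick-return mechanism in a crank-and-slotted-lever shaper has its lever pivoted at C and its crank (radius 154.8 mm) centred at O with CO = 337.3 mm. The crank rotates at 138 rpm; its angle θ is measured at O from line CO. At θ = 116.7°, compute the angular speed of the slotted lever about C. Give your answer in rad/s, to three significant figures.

0.0799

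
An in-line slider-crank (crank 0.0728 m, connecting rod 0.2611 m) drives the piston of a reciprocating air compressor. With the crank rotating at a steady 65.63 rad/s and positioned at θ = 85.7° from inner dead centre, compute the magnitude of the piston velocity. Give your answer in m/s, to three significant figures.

ω = 65.63 rad/s
For an in-line slider-crank, x = r cosθ + √(L² − r² sin²θ), so v = −rω sinθ·[1 + r cosθ/√(L² − r² sin²θ)].
With r = 0.0728 m, L = 0.2611 m, θ = 85.7°: √(L² − r² sin²θ) = 0.25081 m.
v = −0.0728·65.63·0.99719·[1 + 0.0728·0.07498/0.25081] = -4.8681 m/s.
|v| = 4.8681 m/s.

4.87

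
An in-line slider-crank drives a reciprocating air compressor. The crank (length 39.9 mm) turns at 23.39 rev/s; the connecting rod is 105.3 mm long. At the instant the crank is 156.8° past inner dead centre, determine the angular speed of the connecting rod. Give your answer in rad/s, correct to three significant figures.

51.8

ω = 147 rad/s (converted from 23.39 rev/s).
The rod makes angle φ with the slider axis where L sinφ = r sinθ; differentiating, L cosφ·φ̇ = r ω cosθ.
L cosφ = √(L² − r² sin²θ) = 0.10412 m.
|ω_rod| = r ω |cosθ| / √(L² − r² sin²θ) = 0.0399·147·0.91914/0.10412 = 51.764 rad/s.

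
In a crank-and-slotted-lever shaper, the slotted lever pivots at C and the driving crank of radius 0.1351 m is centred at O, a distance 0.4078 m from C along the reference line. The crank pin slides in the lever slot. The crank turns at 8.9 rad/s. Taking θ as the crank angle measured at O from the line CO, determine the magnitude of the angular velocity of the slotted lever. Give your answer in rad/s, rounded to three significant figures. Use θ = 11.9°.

2.20

ω = 8.9 rad/s
Crank pin A relative to C: A = (d + r cosθ, r sinθ); lever angle φ = atan2(r sinθ, d + r cosθ).
Differentiating tanφ: φ̇ = rω(d cosθ + r)/(d² + r² + 2dr cosθ).
d² + r² + 2dr cosθ = |CA|² = 0.292372 m²;  d cosθ + r = +0.53414 m.
|ω_lever| = |0.1351·8.9·+0.53414| / 0.292372 = 2.1966 rad/s.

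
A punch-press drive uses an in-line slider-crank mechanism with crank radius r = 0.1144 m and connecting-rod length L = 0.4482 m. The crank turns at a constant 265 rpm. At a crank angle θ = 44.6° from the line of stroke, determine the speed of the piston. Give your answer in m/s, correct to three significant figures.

ω = 2π·265/60 = 27.75 rad/s
For an in-line slider-crank, x = r cosθ + √(L² − r² sin²θ), so v = −rω sinθ·[1 + r cosθ/√(L² − r² sin²θ)].
With r = 0.1144 m, L = 0.4482 m, θ = 44.6°: √(L² − r² sin²θ) = 0.44094 m.
v = −0.1144·27.75·0.70215·[1 + 0.1144·0.71203/0.44094] = -2.6409 m/s.
|v| = 2.6409 m/s.

2.64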